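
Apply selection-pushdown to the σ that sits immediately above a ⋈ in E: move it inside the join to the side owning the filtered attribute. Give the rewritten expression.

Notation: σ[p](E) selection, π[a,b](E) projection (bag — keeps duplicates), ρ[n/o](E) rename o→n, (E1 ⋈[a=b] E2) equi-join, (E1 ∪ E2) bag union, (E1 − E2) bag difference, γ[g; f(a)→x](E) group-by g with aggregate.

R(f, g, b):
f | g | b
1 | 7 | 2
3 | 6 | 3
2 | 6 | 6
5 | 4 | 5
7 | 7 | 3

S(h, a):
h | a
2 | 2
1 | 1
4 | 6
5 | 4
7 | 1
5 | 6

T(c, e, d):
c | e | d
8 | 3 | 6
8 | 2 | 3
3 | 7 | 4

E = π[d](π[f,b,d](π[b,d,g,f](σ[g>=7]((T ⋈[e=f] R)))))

σ filters on g, owned by the right side.
E' = π[d](π[f,b,d](π[b,d,g,f]((T ⋈[e=f] σ[g>=7](R)))))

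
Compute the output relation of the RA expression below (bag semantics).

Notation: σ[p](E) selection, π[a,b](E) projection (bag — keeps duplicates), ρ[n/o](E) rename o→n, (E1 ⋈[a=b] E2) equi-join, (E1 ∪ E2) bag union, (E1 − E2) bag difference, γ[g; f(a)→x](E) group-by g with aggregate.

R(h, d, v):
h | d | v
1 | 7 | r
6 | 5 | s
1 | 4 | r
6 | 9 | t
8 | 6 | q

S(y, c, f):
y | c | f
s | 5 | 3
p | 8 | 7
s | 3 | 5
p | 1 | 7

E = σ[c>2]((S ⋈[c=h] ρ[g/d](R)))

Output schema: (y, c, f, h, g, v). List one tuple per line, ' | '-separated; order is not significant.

Per-node cardinality:
  S → 4
  R → 5
  ρ[g/d](R) → 5
  (S ⋈[c=h] ρ[g/d](R)) → 3
  σ[c>2]((S ⋈[c=h] ρ[g/d](R))) → 1

== RESULT ==
y | c | f | h | g | v
p | 8 | 7 | 8 | 6 | q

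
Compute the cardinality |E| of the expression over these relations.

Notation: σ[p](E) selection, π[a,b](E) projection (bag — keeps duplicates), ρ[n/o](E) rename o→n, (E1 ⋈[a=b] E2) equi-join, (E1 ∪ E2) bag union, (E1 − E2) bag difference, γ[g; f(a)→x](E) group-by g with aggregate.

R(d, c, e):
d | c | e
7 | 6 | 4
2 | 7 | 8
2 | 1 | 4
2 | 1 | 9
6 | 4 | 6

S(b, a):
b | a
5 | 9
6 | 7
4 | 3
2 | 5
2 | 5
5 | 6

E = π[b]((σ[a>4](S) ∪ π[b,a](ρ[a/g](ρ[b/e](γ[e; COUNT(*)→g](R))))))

Per-node cardinality:
  S → 6
  σ[a>4](S) → 5
  R → 5
  γ[e; COUNT(*)→g](R) → 4
  ρ[b/e](γ[e; COUNT(*)→g](R)) → 4
  ρ[a/g](ρ[b/e](γ[e; COUNT(*)→g](R))) → 4
  π[b,a](ρ[a/g](ρ[b/e](γ[e; COUNT(*)→g](R)))) → 4
  (σ[a>4](S) ∪ π[b,a](ρ[a/g](ρ[b/e](γ[e; COUNT(*)→g](R))))) → 9
  π[b]((σ[a>4](S) ∪ π[b,a](ρ[a/g](ρ[b/e](γ[e; COUNT(*)→g](R)))))) → 9

|E| = 9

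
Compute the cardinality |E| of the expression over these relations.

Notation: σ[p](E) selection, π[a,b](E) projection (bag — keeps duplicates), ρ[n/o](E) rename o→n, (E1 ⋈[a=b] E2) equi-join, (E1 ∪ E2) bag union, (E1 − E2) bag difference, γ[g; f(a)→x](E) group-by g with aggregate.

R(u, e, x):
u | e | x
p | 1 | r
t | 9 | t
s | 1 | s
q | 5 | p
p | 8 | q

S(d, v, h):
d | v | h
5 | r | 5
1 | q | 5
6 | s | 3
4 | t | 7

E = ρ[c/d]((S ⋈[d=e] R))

Per-node cardinality:
  S → 4
  R → 5
  (S ⋈[d=e] R) → 3
  ρ[c/d]((S ⋈[d=e] R)) → 3

|E| = 3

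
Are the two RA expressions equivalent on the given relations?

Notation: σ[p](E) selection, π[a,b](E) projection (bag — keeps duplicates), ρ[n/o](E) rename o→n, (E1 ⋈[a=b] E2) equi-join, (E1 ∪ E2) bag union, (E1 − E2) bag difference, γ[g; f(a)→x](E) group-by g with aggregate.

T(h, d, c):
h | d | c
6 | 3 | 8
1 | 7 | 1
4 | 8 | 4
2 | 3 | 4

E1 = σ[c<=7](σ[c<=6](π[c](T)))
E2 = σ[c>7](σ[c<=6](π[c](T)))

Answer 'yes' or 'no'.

E1 subexpression sizes:
  T → 4
  π[c](T) → 4
  σ[c<=6](π[c](T)) → 3
  σ[c<=7](σ[c<=6](π[c](T))) → 3
E2 subexpression sizes:
  T → 4
  π[c](T) → 4
  σ[c<=6](π[c](T)) → 3
  σ[c>7](σ[c<=6](π[c](T))) → 0

E1 result:
c
1
4
4
E2 result:
c
(0 rows)
Witness: (1,) appears 1× in E1 but 0× in E2.

no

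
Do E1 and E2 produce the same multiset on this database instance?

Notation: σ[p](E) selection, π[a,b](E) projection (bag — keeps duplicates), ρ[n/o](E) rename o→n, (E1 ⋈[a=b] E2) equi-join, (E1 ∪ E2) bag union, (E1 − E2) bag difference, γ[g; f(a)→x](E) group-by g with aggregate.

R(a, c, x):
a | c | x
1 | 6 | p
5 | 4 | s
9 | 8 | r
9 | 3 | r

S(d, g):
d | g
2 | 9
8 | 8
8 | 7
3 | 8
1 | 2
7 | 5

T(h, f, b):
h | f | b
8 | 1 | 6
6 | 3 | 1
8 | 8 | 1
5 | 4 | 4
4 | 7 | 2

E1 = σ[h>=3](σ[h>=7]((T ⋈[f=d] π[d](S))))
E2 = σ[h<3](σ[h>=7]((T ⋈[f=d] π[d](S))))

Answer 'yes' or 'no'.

E1 row counts bottom-up:
  T → 5
  S → 6
  π[d](S) → 6
  (T ⋈[f=d] π[d](S)) → 5
  σ[h>=7]((T ⋈[f=d] π[d](S))) → 3
  σ[h>=3](σ[h>=7]((T ⋈[f=d] π[d](S)))) → 3
E2 row counts bottom-up:
  T → 5
  S → 6
  π[d](S) → 6
  (T ⋈[f=d] π[d](S)) → 5
  σ[h>=7]((T ⋈[f=d] π[d](S))) → 3
  σ[h<3](σ[h>=7]((T ⋈[f=d] π[d](S)))) → 0

E1 result:
h | f | b | d
8 | 1 | 6 | 1
8 | 8 | 1 | 8
8 | 8 | 1 | 8
E2 result:
h | f | b | d
(0 rows)
Witness: (8, 8, 1, 8) appears 2× in E1 but 0× in E2.

no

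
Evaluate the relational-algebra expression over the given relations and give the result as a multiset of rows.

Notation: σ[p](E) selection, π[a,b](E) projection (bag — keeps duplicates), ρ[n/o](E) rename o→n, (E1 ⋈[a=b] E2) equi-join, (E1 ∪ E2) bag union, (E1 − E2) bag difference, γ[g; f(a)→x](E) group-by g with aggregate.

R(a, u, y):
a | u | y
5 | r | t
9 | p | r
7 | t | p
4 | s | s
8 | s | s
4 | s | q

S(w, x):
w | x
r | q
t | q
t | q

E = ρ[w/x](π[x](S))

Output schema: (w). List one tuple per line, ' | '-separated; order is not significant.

Stepwise |·|:
  S → 3
  π[x](S) → 3
  ρ[w/x](π[x](S)) → 3

== RESULT ==
w
q
q
q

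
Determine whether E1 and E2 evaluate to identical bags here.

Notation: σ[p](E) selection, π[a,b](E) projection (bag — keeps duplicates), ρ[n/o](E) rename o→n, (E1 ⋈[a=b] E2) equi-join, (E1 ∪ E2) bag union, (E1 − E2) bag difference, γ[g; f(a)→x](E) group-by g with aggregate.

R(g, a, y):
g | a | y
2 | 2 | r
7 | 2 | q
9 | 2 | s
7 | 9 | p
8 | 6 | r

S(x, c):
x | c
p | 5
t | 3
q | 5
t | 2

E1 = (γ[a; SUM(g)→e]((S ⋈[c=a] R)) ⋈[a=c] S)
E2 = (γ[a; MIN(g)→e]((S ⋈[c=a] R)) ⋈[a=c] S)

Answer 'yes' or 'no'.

E1 stepwise |·|:
  S → 4
  R → 5
  (S ⋈[c=a] R) → 3
  γ[a; SUM(g)→e]((S ⋈[c=a] R)) → 1
  S → 4
  (γ[a; SUM(g)→e]((S ⋈[c=a] R)) ⋈[a=c] S) → 1
E2 stepwise |·|:
  S → 4
  R → 5
  (S ⋈[c=a] R) → 3
  γ[a; MIN(g)→e]((S ⋈[c=a] R)) → 1
  S → 4
  (γ[a; MIN(g)→e]((S ⋈[c=a] R)) ⋈[a=c] S) → 1

E1 result:
a | e | x | c
2 | 18 | t | 2
E2 result:
a | e | x | c
2 | 2 | t | 2
Witness: (2, 18, 't', 2) appears 1× in E1 but 0× in E2.

no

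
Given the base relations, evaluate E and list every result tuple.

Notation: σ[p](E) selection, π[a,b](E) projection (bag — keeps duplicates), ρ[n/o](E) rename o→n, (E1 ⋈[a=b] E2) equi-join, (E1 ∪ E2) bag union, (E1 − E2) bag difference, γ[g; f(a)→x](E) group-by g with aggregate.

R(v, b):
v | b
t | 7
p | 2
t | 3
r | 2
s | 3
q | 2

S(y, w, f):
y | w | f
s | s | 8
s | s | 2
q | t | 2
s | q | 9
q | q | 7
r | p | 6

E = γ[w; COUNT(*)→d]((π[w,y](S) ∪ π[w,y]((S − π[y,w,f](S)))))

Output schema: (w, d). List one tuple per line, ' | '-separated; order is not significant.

Row counts bottom-up:
  S → 6
  π[w,y](S) → 6
  S → 6
  S → 6
  π[y,w,f](S) → 6
  (S − π[y,w,f](S)) → 0
  π[w,y]((S − π[y,w,f](S))) → 0
  (π[w,y](S) ∪ π[w,y]((S − π[y,w,f](S)))) → 6
  γ[w; COUNT(*)→d]((π[w,y](S) ∪ π[w,y]((S − π[y,w,f](S))))) → 4

== RESULT ==
w | d
p | 1
q | 2
s | 2
t | 1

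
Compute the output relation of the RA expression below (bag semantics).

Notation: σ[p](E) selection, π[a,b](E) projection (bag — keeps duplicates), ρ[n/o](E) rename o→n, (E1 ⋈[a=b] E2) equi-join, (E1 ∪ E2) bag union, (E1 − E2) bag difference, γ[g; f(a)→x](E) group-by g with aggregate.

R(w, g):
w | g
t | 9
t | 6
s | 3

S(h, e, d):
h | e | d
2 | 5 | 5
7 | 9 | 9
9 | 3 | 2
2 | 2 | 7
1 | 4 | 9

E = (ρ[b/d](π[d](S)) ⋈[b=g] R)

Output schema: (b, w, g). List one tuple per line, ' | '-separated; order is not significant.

Row counts bottom-up:
  S → 5
  π[d](S) → 5
  ρ[b/d](π[d](S)) → 5
  R → 3
  (ρ[b/d](π[d](S)) ⋈[b=g] R) → 2

== RESULT ==
b | w | g
9 | t | 9
9 | t | 9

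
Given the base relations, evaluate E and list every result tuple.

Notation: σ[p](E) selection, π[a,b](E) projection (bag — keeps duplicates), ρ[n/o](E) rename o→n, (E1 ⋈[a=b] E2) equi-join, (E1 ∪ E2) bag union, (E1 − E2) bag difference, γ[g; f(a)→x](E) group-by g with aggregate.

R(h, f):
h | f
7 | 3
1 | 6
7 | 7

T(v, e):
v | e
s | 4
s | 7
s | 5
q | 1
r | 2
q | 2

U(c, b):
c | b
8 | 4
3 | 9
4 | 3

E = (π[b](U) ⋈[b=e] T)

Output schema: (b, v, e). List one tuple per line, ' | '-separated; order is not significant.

Subexpression sizes:
  U → 3
  π[b](U) → 3
  T → 6
  (π[b](U) ⋈[b=e] T) → 1

== RESULT ==
b | v | e
4 | s | 4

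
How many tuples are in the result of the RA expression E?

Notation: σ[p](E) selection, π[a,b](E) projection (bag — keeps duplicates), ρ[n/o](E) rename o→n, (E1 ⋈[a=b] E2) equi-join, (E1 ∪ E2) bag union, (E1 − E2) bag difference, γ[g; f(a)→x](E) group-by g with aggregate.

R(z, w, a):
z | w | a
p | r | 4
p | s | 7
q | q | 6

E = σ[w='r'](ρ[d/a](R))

Per-node cardinality:
  R → 3
  ρ[d/a](R) → 3
  σ[w='r'](ρ[d/a](R)) → 1

|E| = 1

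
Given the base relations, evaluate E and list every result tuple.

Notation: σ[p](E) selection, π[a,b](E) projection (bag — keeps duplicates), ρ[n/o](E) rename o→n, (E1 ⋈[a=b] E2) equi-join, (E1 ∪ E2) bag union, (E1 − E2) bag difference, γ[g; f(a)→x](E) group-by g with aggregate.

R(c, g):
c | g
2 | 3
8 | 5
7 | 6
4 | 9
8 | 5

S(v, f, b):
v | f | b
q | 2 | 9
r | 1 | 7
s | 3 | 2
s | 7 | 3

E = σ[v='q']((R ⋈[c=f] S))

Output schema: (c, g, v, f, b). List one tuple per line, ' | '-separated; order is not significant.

Stepwise |·|:
  R → 5
  S → 4
  (R ⋈[c=f] S) → 2
  σ[v='q']((R ⋈[c=f] S)) → 1

== RESULT ==
c | g | v | f | b
2 | 3 | q | 2 | 9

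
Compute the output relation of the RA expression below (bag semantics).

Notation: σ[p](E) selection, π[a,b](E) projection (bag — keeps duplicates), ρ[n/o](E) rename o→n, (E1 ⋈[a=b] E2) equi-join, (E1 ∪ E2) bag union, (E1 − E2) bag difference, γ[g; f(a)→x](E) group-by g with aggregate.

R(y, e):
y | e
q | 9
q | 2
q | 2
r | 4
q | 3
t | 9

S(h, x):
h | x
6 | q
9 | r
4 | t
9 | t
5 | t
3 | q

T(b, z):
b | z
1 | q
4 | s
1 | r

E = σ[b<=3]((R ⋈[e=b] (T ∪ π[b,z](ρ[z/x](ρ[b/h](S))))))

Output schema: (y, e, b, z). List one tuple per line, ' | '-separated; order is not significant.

Stepwise |·|:
  R → 6
  T → 3
  S → 6
  ρ[b/h](S) → 6
  ρ[z/x](ρ[b/h](S)) → 6
  π[b,z](ρ[z/x](ρ[b/h](S))) → 6
  (T ∪ π[b,z](ρ[z/x](ρ[b/h](S)))) → 9
  (R ⋈[e=b] (T ∪ π[b,z](ρ[z/x](ρ[b/h](S))))) → 7
  σ[b<=3]((R ⋈[e=b] (T ∪ π[b,z](ρ[z/x](ρ[b/h](S)))))) → 1

== RESULT ==
y | e | b | z
q | 3 | 3 | q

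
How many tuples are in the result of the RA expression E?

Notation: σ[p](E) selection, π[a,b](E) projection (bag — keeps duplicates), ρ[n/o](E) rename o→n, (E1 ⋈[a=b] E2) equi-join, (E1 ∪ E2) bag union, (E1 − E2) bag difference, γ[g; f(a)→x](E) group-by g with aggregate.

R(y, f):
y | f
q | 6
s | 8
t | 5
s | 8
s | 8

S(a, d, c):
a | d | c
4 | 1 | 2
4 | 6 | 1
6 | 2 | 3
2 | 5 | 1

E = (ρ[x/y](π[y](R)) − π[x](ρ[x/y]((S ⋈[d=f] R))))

Per-node cardinality:
  R → 5
  π[y](R) → 5
  ρ[x/y](π[y](R)) → 5
  S → 4
  R → 5
  (S ⋈[d=f] R) → 2
  ρ[x/y]((S ⋈[d=f] R)) → 2
  π[x](ρ[x/y]((S ⋈[d=f] R))) → 2
  (ρ[x/y](π[y](R)) − π[x](ρ[x/y]((S ⋈[d=f] R)))) → 3

|E| = 3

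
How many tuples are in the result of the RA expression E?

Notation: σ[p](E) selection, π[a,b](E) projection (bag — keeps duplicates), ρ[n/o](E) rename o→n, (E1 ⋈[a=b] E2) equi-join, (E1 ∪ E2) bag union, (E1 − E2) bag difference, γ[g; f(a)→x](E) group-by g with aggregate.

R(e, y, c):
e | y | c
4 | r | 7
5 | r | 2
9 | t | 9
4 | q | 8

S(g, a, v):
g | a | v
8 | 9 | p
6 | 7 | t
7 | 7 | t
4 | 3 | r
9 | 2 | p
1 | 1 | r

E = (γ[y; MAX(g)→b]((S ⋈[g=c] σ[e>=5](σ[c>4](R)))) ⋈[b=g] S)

Per-node cardinality:
  S → 6
  R → 4
  σ[c>4](R) → 3
  σ[e>=5](σ[c>4](R)) → 1
  (S ⋈[g=c] σ[e>=5](σ[c>4](R))) → 1
  γ[y; MAX(g)→b]((S ⋈[g=c] σ[e>=5](σ[c>4](R)))) → 1
  S → 6
  (γ[y; MAX(g)→b]((S ⋈[g=c] σ[e>=5](σ[c>4](R)))) ⋈[b=g] S) → 1

|E| = 1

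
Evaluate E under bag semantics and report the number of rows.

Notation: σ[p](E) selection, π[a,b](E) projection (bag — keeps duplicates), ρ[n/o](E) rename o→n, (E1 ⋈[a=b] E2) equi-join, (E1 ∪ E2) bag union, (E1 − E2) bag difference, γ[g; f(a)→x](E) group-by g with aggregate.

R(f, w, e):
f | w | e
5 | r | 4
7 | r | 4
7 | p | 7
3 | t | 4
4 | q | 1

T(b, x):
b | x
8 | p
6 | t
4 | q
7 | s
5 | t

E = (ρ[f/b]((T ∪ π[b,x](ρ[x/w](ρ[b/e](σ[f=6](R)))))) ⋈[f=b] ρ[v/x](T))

Row counts bottom-up:
  T → 5
  R → 5
  σ[f=6](R) → 0
  ρ[b/e](σ[f=6](R)) → 0
  ρ[x/w](ρ[b/e](σ[f=6](R))) → 0
  π[b,x](ρ[x/w](ρ[b/e](σ[f=6](R)))) → 0
  (T ∪ π[b,x](ρ[x/w](ρ[b/e](σ[f=6](R))))) → 5
  ρ[f/b]((T ∪ π[b,x](ρ[x/w](ρ[b/e](σ[f=6](R)))))) → 5
  T → 5
  ρ[v/x](T) → 5
  (ρ[f/b]((T ∪ π[b,x](ρ[x/w](ρ[b/e](σ[f=6](R)))))) ⋈[f=b] ρ[v/x](T)) → 5

|E| = 5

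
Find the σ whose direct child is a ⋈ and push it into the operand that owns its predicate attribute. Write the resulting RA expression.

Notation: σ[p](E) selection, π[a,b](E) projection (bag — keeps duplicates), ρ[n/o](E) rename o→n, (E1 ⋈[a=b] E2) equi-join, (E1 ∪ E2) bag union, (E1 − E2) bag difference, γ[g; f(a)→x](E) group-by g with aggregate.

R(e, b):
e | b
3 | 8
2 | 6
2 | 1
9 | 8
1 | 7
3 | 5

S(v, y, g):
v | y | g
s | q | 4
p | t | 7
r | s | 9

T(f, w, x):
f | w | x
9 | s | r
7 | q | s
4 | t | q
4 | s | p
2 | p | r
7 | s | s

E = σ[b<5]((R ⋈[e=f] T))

σ filters on b, owned by the left side.
E' = (σ[b<5](R) ⋈[e=f] T)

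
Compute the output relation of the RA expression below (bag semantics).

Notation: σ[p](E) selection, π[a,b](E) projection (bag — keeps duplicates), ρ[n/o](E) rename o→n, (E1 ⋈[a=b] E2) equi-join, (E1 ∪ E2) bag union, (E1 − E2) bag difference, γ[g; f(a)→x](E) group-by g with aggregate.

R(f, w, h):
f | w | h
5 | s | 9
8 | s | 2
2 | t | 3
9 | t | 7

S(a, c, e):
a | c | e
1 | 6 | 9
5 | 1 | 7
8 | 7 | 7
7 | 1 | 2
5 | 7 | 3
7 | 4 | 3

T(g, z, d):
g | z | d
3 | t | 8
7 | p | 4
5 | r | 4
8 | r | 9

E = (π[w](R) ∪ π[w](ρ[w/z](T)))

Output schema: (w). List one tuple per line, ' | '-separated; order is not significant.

Row counts bottom-up:
  R → 4
  π[w](R) → 4
  T → 4
  ρ[w/z](T) → 4
  π[w](ρ[w/z](T)) → 4
  (π[w](R) ∪ π[w](ρ[w/z](T))) → 8

== RESULT ==
w
p
r
r
s
s
t
t
t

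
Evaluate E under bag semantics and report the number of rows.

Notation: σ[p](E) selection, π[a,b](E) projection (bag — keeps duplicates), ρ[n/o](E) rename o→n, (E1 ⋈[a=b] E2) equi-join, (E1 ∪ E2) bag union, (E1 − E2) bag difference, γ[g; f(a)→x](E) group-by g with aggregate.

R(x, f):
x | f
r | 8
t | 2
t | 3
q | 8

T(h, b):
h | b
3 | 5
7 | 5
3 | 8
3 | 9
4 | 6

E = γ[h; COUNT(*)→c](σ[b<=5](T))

Per-node cardinality:
  T → 5
  σ[b<=5](T) → 2
  γ[h; COUNT(*)→c](σ[b<=5](T)) → 2

|E| = 2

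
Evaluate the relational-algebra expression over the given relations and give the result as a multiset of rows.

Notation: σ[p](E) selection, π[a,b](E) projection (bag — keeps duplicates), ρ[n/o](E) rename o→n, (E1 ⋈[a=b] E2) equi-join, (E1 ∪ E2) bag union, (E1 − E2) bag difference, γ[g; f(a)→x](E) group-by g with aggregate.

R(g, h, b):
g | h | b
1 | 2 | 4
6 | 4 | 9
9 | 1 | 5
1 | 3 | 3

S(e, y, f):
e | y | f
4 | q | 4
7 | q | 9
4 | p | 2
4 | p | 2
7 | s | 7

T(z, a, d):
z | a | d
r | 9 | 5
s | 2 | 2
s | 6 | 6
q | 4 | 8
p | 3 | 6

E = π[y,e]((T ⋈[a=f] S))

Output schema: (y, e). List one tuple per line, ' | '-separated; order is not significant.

Row counts bottom-up:
  T → 5
  S → 5
  (T ⋈[a=f] S) → 4
  π[y,e]((T ⋈[a=f] S)) → 4

== RESULT ==
y | e
p | 4
p | 4
q | 4
q | 7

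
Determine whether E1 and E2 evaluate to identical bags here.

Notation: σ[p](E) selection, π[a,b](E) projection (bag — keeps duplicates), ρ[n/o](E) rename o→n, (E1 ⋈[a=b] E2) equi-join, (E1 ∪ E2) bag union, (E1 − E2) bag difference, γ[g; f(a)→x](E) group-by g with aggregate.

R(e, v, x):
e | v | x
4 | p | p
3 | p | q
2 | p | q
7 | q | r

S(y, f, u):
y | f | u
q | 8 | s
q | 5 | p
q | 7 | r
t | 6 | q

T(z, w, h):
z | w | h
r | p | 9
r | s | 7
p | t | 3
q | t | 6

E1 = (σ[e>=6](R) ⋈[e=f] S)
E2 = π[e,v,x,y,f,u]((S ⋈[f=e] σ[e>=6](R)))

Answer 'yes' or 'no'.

E1 row counts bottom-up:
  R → 4
  σ[e>=6](R) → 1
  S → 4
  (σ[e>=6](R) ⋈[e=f] S) → 1
E2 row counts bottom-up:
  S → 4
  R → 4
  σ[e>=6](R) → 1
  (S ⋈[f=e] σ[e>=6](R)) → 1
  π[e,v,x,y,f,u]((S ⋈[f=e] σ[e>=6](R))) → 1

E1 and E2 produce the same multiset:
e | v | x | y | f | u
7 | q | r | q | 7 | r

yes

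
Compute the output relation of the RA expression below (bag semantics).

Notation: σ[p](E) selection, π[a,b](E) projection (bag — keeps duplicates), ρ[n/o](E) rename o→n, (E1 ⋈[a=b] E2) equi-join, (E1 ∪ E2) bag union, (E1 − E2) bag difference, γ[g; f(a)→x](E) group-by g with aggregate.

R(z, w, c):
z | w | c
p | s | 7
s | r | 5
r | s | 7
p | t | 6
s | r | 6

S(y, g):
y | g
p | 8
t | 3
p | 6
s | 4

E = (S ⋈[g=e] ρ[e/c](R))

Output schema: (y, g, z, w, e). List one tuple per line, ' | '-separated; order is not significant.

Per-node cardinality:
  S → 4
  R → 5
  ρ[e/c](R) → 5
  (S ⋈[g=e] ρ[e/c](R)) → 2

== RESULT ==
y | g | z | w | e
p | 6 | p | t | 6
p | 6 | s | r | 6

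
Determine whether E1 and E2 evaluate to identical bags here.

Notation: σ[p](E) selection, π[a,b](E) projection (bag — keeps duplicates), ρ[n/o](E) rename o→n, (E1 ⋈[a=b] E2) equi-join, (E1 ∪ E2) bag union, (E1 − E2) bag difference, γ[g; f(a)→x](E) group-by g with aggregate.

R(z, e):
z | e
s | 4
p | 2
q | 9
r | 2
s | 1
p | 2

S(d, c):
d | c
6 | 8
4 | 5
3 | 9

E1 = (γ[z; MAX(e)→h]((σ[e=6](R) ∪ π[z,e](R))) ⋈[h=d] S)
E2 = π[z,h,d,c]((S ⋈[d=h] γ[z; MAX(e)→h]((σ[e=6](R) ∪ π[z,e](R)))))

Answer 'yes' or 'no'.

E1 row counts bottom-up:
  R → 6
  σ[e=6](R) → 0
  R → 6
  π[z,e](R) → 6
  (σ[e=6](R) ∪ π[z,e](R)) → 6
  γ[z; MAX(e)→h]((σ[e=6](R) ∪ π[z,e](R))) → 4
  S → 3
  (γ[z; MAX(e)→h]((σ[e=6](R) ∪ π[z,e](R))) ⋈[h=d] S) → 1
E2 row counts bottom-up:
  S → 3
  R → 6
  σ[e=6](R) → 0
  R → 6
  π[z,e](R) → 6
  (σ[e=6](R) ∪ π[z,e](R)) → 6
  γ[z; MAX(e)→h]((σ[e=6](R) ∪ π[z,e](R))) → 4
  (S ⋈[d=h] γ[z; MAX(e)→h]((σ[e=6](R) ∪ π[z,e](R)))) → 1
  π[z,h,d,c]((S ⋈[d=h] γ[z; MAX(e)→h]((σ[e=6](R) ∪ π[z,e](R))))) → 1

E1 and E2 produce the same multiset:
z | h | d | c
s | 4 | 4 | 5

yes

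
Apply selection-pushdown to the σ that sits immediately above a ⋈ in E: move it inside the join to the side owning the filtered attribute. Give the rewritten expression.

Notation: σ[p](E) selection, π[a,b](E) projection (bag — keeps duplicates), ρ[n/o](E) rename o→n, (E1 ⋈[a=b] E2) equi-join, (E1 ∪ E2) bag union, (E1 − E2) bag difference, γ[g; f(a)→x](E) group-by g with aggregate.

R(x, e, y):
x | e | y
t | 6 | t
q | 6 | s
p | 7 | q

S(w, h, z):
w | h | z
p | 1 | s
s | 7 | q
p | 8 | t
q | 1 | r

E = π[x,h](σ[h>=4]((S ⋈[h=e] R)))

σ filters on h, owned by the left side.
E' = π[x,h]((σ[h>=4](S) ⋈[h=e] R))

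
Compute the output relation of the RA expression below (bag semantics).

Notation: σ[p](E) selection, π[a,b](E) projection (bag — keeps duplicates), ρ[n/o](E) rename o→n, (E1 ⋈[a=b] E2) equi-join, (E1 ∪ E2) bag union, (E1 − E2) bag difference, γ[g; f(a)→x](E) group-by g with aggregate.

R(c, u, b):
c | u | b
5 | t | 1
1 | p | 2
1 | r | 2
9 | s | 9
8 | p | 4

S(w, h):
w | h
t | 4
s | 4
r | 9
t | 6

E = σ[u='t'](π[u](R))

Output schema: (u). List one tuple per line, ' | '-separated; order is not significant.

Stepwise |·|:
  R → 5
  π[u](R) → 5
  σ[u='t'](π[u](R)) → 1

== RESULT ==
u
t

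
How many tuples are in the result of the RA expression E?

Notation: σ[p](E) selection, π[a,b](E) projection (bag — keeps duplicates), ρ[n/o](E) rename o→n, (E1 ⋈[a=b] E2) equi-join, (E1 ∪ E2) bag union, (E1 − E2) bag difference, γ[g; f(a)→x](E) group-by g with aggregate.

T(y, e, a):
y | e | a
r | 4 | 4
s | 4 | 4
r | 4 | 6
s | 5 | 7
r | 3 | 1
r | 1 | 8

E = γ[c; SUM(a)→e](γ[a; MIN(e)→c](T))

Row counts bottom-up:
  T → 6
  γ[a; MIN(e)→c](T) → 5
  γ[c; SUM(a)→e](γ[a; MIN(e)→c](T)) → 4

|E| = 4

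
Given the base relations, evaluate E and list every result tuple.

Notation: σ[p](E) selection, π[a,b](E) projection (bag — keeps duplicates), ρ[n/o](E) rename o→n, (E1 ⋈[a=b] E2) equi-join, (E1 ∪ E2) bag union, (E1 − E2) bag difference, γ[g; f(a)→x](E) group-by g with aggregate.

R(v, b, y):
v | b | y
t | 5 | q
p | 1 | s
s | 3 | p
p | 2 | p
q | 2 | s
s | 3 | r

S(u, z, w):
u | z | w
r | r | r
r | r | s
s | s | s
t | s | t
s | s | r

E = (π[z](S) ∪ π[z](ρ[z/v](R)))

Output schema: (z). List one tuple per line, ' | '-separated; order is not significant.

Subexpression sizes:
  S → 5
  π[z](S) → 5
  R → 6
  ρ[z/v](R) → 6
  π[z](ρ[z/v](R)) → 6
  (π[z](S) ∪ π[z](ρ[z/v](R))) → 11

== RESULT ==
z
p
p
q
r
r
s
s
s
s
s
t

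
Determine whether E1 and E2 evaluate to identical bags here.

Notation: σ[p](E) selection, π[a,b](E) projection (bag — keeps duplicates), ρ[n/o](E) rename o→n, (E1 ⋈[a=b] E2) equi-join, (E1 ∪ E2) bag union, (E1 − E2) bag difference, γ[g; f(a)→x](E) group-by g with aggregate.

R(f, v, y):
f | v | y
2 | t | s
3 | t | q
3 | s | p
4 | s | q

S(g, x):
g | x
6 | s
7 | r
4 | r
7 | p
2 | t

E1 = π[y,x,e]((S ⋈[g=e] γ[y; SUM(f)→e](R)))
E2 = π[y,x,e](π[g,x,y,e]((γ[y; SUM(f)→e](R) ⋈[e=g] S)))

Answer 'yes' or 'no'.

E1 stepwise |·|:
  S → 5
  R → 4
  γ[y; SUM(f)→e](R) → 3
  (S ⋈[g=e] γ[y; SUM(f)→e](R)) → 3
  π[y,x,e]((S ⋈[g=e] γ[y; SUM(f)→e](R))) → 3
E2 stepwise |·|:
  R → 4
  γ[y; SUM(f)→e](R) → 3
  S → 5
  (γ[y; SUM(f)→e](R) ⋈[e=g] S) → 3
  π[g,x,y,e]((γ[y; SUM(f)→e](R) ⋈[e=g] S)) → 3
  π[y,x,e](π[g,x,y,e]((γ[y; SUM(f)→e](R) ⋈[e=g] S))) → 3

E1 and E2 produce the same multiset:
y | x | e
q | p | 7
q | r | 7
s | t | 2

yes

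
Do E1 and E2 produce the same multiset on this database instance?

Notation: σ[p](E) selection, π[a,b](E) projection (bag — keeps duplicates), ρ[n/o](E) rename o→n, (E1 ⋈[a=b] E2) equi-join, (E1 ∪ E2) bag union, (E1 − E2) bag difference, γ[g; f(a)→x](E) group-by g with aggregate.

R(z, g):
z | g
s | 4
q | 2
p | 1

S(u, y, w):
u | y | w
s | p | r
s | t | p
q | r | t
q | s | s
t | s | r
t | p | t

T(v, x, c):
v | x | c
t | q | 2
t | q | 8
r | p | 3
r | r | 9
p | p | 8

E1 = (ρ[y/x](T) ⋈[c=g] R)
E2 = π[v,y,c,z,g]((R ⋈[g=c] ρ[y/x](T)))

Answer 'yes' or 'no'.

E1 subexpression sizes:
  T → 5
  ρ[y/x](T) → 5
  R → 3
  (ρ[y/x](T) ⋈[c=g] R) → 1
E2 subexpression sizes:
  R → 3
  T → 5
  ρ[y/x](T) → 5
  (R ⋈[g=c] ρ[y/x](T)) → 1
  π[v,y,c,z,g]((R ⋈[g=c] ρ[y/x](T))) → 1

E1 and E2 produce the same multiset:
v | y | c | z | g
t | q | 2 | q | 2

yes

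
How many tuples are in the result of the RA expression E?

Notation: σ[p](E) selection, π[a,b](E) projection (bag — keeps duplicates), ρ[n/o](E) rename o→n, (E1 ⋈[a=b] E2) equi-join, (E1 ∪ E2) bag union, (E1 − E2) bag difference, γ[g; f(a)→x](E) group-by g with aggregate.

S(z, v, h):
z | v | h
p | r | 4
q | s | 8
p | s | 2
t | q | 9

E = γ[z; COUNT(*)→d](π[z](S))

Subexpression sizes:
  S → 4
  π[z](S) → 4
  γ[z; COUNT(*)→d](π[z](S)) → 3

|E| = 3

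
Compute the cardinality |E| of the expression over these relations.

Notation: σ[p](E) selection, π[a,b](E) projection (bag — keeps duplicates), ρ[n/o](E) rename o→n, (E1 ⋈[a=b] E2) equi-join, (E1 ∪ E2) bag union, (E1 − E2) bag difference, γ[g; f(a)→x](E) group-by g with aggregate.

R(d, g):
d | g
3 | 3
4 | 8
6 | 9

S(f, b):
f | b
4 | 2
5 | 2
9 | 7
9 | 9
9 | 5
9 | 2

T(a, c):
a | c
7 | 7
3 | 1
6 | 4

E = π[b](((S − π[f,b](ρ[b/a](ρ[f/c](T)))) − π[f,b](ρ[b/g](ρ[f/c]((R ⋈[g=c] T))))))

Row counts bottom-up:
  S → 6
  T → 3
  ρ[f/c](T) → 3
  ρ[b/a](ρ[f/c](T)) → 3
  π[f,b](ρ[b/a](ρ[f/c](T))) → 3
  (S − π[f,b](ρ[b/a](ρ[f/c](T)))) → 6
  R → 3
  T → 3
  (R ⋈[g=c] T) → 0
  ρ[f/c]((R ⋈[g=c] T)) → 0
  ρ[b/g](ρ[f/c]((R ⋈[g=c] T))) → 0
  π[f,b](ρ[b/g](ρ[f/c]((R ⋈[g=c] T)))) → 0
  ((S − π[f,b](ρ[b/a](ρ[f/c](T)))) − π[f,b](ρ[b/g](ρ[f/c]((R ⋈[g=c] T))))) → 6
  π[b](((S − π[f,b](ρ[b/a](ρ[f/c](T)))) − π[f,b](ρ[b/g](ρ[f/c]((R ⋈[g=c] T)))))) → 6

|E| = 6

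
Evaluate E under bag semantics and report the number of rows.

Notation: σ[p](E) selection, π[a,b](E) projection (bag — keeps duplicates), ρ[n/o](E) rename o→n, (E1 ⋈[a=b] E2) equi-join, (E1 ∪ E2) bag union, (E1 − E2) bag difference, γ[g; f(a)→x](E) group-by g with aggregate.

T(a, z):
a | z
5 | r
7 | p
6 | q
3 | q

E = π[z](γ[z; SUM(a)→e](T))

Per-node cardinality:
  T → 4
  γ[z; SUM(a)→e](T) → 3
  π[z](γ[z; SUM(a)→e](T)) → 3

|E| = 3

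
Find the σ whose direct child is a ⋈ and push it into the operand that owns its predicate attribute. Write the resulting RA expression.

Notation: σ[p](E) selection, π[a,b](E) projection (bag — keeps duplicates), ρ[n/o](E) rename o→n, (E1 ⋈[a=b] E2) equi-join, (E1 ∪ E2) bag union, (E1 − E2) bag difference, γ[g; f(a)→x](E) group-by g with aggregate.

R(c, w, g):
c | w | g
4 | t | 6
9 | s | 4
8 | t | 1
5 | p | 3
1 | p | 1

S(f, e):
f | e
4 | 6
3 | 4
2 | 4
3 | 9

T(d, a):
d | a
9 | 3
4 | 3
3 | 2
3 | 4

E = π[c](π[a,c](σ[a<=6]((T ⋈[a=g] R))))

σ filters on a, owned by the left side.
E' = π[c](π[a,c]((σ[a<=6](T) ⋈[a=g] R)))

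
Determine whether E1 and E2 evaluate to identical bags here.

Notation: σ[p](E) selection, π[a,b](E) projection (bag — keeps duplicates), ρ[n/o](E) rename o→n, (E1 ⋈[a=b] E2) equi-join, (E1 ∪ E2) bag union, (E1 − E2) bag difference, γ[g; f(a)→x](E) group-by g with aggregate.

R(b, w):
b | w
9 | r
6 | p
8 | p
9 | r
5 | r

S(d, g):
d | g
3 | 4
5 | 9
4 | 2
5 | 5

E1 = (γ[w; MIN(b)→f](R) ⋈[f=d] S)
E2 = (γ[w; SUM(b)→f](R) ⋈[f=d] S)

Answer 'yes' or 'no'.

E1 row counts bottom-up:
  R → 5
  γ[w; MIN(b)→f](R) → 2
  S → 4
  (γ[w; MIN(b)→f](R) ⋈[f=d] S) → 2
E2 row counts bottom-up:
  R → 5
  γ[w; SUM(b)→f](R) → 2
  S → 4
  (γ[w; SUM(b)→f](R) ⋈[f=d] S) → 0

E1 result:
w | f | d | g
r | 5 | 5 | 5
r | 5 | 5 | 9
E2 result:
w | f | d | g
(0 rows)
Witness: ('r', 5, 5, 9) appears 1× in E1 but 0× in E2.

no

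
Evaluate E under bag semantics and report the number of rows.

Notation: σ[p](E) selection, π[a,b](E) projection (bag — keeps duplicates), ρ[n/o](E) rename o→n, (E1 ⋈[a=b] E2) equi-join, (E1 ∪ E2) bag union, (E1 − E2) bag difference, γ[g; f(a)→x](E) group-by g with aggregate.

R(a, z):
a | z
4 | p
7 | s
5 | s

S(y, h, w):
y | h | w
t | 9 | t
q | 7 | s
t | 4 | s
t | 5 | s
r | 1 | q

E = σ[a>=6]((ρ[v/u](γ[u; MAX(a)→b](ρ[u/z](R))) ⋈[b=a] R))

Row counts bottom-up:
  R → 3
  ρ[u/z](R) → 3
  γ[u; MAX(a)→b](ρ[u/z](R)) → 2
  ρ[v/u](γ[u; MAX(a)→b](ρ[u/z](R))) → 2
  R → 3
  (ρ[v/u](γ[u; MAX(a)→b](ρ[u/z](R))) ⋈[b=a] R) → 2
  σ[a>=6]((ρ[v/u](γ[u; MAX(a)→b](ρ[u/z](R))) ⋈[b=a] R)) → 1

|E| = 1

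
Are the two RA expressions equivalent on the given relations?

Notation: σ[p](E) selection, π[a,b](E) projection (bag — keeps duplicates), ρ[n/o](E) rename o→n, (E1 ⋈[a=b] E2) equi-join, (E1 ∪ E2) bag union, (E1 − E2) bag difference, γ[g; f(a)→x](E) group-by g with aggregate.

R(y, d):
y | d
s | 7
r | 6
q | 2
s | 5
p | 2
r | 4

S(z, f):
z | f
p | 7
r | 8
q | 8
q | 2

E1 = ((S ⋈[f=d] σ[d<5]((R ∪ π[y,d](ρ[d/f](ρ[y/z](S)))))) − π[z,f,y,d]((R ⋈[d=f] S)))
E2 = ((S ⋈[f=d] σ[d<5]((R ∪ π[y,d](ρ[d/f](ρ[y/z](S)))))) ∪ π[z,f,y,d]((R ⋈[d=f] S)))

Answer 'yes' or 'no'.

E1 row counts bottom-up:
  S → 4
  R → 6
  S → 4
  ρ[y/z](S) → 4
  ρ[d/f](ρ[y/z](S)) → 4
  π[y,d](ρ[d/f](ρ[y/z](S))) → 4
  (R ∪ π[y,d](ρ[d/f](ρ[y/z](S)))) → 10
  σ[d<5]((R ∪ π[y,d](ρ[d/f](ρ[y/z](S))))) → 4
  (S ⋈[f=d] σ[d<5]((R ∪ π[y,d](ρ[d/f](ρ[y/z](S)))))) → 3
  R → 6
  S → 4
  (R ⋈[d=f] S) → 3
  π[z,f,y,d]((R ⋈[d=f] S)) → 3
  ((S ⋈[f=d] σ[d<5]((R ∪ π[y,d](ρ[d/f](ρ[y/z](S)))))) − π[z,f,y,d]((R ⋈[d=f] S))) → 1
E2 row counts bottom-up:
  S → 4
  R → 6
  S → 4
  ρ[y/z](S) → 4
  ρ[d/f](ρ[y/z](S)) → 4
  π[y,d](ρ[d/f](ρ[y/z](S))) → 4
  (R ∪ π[y,d](ρ[d/f](ρ[y/z](S)))) → 10
  σ[d<5]((R ∪ π[y,d](ρ[d/f](ρ[y/z](S))))) → 4
  (S ⋈[f=d] σ[d<5]((R ∪ π[y,d](ρ[d/f](ρ[y/z](S)))))) → 3
  R → 6
  S → 4
  (R ⋈[d=f] S) → 3
  π[z,f,y,d]((R ⋈[d=f] S)) → 3
  ((S ⋈[f=d] σ[d<5]((R ∪ π[y,d](ρ[d/f](ρ[y/z](S)))))) ∪ π[z,f,y,d]((R ⋈[d=f] S))) → 6

E1 result:
z | f | y | d
q | 2 | q | 2
E2 result:
z | f | y | d
p | 7 | s | 7
q | 2 | p | 2
q | 2 | p | 2
q | 2 | q | 2
q | 2 | q | 2
q | 2 | q | 2
Witness: ('p', 7, 's', 7) appears 0× in E1 but 1× in E2.

no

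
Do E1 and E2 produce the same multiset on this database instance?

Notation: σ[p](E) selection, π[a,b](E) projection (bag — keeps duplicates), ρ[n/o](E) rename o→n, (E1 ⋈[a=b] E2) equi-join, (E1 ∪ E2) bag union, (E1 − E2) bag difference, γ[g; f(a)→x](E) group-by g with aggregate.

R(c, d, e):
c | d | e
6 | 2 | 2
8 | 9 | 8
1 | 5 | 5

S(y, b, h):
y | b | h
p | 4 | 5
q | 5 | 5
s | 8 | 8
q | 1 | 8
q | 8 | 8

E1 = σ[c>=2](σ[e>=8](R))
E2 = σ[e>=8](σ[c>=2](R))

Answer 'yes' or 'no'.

E1 subexpression sizes:
  R → 3
  σ[e>=8](R) → 1
  σ[c>=2](σ[e>=8](R)) → 1
E2 subexpression sizes:
  R → 3
  σ[c>=2](R) → 2
  σ[e>=8](σ[c>=2](R)) → 1

E1 and E2 produce the same multiset:
c | d | e
8 | 9 | 8

yes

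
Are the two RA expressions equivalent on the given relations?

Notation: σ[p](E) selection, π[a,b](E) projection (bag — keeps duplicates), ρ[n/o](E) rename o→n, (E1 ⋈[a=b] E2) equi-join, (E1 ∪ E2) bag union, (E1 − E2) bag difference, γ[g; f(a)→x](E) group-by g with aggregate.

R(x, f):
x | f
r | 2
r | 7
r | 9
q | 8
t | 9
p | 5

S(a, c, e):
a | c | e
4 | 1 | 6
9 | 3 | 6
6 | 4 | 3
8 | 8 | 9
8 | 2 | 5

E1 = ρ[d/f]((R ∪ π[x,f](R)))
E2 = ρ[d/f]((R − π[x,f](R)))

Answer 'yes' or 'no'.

E1 subexpression sizes:
  R → 6
  R → 6
  π[x,f](R) → 6
  (R ∪ π[x,f](R)) → 12
  ρ[d/f]((R ∪ π[x,f](R))) → 12
E2 subexpression sizes:
  R → 6
  R → 6
  π[x,f](R) → 6
  (R − π[x,f](R)) → 0
  ρ[d/f]((R − π[x,f](R))) → 0

E1 result:
x | d
p | 5
p | 5
q | 8
q | 8
r | 2
r | 2
r | 7
r | 7
r | 9
r | 9
t | 9
t | 9
E2 result:
x | d
(0 rows)
Witness: ('q', 8) appears 2× in E1 but 0× in E2.

no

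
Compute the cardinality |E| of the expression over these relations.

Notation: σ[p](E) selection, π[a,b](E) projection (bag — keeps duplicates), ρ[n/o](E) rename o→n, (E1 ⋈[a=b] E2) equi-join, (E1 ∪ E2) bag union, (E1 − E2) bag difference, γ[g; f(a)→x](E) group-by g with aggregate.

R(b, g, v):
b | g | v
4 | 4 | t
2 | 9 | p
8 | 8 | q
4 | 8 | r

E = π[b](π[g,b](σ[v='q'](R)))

Per-node cardinality:
  R → 4
  σ[v='q'](R) → 1
  π[g,b](σ[v='q'](R)) → 1
  π[b](π[g,b](σ[v='q'](R))) → 1

|E| = 1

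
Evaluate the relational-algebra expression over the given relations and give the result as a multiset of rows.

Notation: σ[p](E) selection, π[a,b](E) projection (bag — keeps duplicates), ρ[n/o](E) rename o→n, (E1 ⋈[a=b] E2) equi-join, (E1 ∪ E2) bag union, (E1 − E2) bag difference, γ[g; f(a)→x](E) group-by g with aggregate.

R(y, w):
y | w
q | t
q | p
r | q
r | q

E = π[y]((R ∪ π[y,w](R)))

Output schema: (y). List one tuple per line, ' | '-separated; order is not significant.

Row counts bottom-up:
  R → 4
  R → 4
  π[y,w](R) → 4
  (R ∪ π[y,w](R)) → 8
  π[y]((R ∪ π[y,w](R))) → 8

== RESULT ==
y
q
q
q
q
r
r
r
r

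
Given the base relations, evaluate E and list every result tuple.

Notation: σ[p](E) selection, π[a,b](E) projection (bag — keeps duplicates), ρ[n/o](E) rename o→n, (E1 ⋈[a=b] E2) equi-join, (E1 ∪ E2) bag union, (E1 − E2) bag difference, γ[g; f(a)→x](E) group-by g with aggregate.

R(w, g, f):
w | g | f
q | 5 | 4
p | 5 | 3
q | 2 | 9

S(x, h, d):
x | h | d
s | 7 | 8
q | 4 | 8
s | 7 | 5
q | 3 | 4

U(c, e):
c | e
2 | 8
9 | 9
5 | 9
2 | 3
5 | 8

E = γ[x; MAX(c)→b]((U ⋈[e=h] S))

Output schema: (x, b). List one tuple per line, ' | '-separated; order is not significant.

Subexpression sizes:
  U → 5
  S → 4
  (U ⋈[e=h] S) → 1
  γ[x; MAX(c)→b]((U ⋈[e=h] S)) → 1

== RESULT ==
x | b
q | 2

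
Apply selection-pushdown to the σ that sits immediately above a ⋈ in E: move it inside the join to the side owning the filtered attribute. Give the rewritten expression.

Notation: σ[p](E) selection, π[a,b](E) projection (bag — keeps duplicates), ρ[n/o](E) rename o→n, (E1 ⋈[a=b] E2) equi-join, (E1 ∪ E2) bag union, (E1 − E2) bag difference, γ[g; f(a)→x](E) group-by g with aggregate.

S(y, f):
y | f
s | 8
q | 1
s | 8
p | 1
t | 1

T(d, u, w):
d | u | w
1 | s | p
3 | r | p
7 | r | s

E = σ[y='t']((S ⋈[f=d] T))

σ filters on y, owned by the left side.
E' = (σ[y='t'](S) ⋈[f=d] T)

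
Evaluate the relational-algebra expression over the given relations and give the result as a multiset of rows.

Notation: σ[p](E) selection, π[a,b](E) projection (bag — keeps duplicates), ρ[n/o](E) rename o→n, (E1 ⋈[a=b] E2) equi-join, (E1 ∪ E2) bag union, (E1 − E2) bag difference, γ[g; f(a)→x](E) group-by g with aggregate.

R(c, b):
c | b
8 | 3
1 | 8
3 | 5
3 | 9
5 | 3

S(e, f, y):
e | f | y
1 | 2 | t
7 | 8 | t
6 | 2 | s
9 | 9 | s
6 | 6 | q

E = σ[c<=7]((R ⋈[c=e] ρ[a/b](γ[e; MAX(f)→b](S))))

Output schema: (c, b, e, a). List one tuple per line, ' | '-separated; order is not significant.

Subexpression sizes:
  R → 5
  S → 5
  γ[e; MAX(f)→b](S) → 4
  ρ[a/b](γ[e; MAX(f)→b](S)) → 4
  (R ⋈[c=e] ρ[a/b](γ[e; MAX(f)→b](S))) → 1
  σ[c<=7]((R ⋈[c=e] ρ[a/b](γ[e; MAX(f)→b](S)))) → 1

== RESULT ==
c | b | e | a
1 | 8 | 1 | 2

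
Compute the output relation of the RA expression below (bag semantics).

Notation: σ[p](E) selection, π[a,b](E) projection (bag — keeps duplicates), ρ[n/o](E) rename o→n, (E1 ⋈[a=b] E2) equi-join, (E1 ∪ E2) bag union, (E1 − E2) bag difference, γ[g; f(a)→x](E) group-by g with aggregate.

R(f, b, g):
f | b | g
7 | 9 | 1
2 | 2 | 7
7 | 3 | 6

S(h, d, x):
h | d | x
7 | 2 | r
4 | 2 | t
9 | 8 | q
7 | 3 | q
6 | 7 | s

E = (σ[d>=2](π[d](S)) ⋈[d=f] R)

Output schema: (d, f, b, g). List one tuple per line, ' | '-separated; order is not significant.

Subexpression sizes:
  S → 5
  π[d](S) → 5
  σ[d>=2](π[d](S)) → 5
  R → 3
  (σ[d>=2](π[d](S)) ⋈[d=f] R) → 4

== RESULT ==
d | f | b | g
2 | 2 | 2 | 7
2 | 2 | 2 | 7
7 | 7 | 3 | 6
7 | 7 | 9 | 1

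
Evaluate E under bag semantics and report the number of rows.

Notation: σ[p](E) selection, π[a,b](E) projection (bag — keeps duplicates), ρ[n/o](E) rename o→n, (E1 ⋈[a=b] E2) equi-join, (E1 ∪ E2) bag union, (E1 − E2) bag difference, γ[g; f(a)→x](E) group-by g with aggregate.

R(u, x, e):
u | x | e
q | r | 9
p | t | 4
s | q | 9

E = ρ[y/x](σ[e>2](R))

Subexpression sizes:
  R → 3
  σ[e>2](R) → 3
  ρ[y/x](σ[e>2](R)) → 3

|E| = 3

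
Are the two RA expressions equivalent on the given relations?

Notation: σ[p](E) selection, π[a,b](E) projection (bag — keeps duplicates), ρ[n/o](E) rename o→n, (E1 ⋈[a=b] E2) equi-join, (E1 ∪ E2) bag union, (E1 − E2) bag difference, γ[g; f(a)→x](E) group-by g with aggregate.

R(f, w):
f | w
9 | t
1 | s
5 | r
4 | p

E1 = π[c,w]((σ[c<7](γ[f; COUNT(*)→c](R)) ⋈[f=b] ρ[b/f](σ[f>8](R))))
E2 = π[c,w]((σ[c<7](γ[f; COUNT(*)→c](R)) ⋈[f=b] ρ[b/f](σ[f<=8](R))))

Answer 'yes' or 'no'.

E1 stepwise |·|:
  R → 4
  γ[f; COUNT(*)→c](R) → 4
  σ[c<7](γ[f; COUNT(*)→c](R)) → 4
  R → 4
  σ[f>8](R) → 1
  ρ[b/f](σ[f>8](R)) → 1
  (σ[c<7](γ[f; COUNT(*)→c](R)) ⋈[f=b] ρ[b/f](σ[f>8](R))) → 1
  π[c,w]((σ[c<7](γ[f; COUNT(*)→c](R)) ⋈[f=b] ρ[b/f](σ[f>8](R)))) → 1
E2 stepwise |·|:
  R → 4
  γ[f; COUNT(*)→c](R) → 4
  σ[c<7](γ[f; COUNT(*)→c](R)) → 4
  R → 4
  σ[f<=8](R) → 3
  ρ[b/f](σ[f<=8](R)) → 3
  (σ[c<7](γ[f; COUNT(*)→c](R)) ⋈[f=b] ρ[b/f](σ[f<=8](R))) → 3
  π[c,w]((σ[c<7](γ[f; COUNT(*)→c](R)) ⋈[f=b] ρ[b/f](σ[f<=8](R)))) → 3

E1 result:
c | w
1 | t
E2 result:
c | w
1 | p
1 | r
1 | s
Witness: (1, 'r') appears 0× in E1 but 1× in E2.

no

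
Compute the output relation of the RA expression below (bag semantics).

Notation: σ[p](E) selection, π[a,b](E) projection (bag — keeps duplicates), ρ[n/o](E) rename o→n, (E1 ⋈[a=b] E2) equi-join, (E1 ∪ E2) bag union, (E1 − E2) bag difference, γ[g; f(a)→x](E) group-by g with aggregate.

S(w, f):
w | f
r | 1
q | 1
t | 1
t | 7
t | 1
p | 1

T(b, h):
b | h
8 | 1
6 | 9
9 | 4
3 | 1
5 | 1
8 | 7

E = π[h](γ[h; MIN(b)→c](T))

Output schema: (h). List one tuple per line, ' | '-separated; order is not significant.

Stepwise |·|:
  T → 6
  γ[h; MIN(b)→c](T) → 4
  π[h](γ[h; MIN(b)→c](T)) → 4

== RESULT ==
h
1
4
7
9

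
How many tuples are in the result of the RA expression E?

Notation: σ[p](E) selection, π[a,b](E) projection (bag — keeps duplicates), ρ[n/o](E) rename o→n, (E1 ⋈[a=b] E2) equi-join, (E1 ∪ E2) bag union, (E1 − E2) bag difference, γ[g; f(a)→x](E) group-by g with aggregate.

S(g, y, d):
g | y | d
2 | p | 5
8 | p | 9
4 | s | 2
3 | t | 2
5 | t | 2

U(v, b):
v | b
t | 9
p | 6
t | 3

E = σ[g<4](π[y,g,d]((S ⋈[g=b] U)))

Per-node cardinality:
  S → 5
  U → 3
  (S ⋈[g=b] U) → 1
  π[y,g,d]((S ⋈[g=b] U)) → 1
  σ[g<4](π[y,g,d]((S ⋈[g=b] U))) → 1

|E| = 1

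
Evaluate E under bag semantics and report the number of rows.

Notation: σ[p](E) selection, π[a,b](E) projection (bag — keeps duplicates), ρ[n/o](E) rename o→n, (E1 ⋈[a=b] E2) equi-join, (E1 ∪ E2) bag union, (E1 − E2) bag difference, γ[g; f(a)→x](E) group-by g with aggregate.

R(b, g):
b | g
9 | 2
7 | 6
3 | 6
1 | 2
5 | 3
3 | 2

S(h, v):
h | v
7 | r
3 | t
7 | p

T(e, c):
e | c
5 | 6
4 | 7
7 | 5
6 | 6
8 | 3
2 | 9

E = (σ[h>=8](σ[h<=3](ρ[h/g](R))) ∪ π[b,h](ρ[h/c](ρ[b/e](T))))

Row counts bottom-up:
  R → 6
  ρ[h/g](R) → 6
  σ[h<=3](ρ[h/g](R)) → 4
  σ[h>=8](σ[h<=3](ρ[h/g](R))) → 0
  T → 6
  ρ[b/e](T) → 6
  ρ[h/c](ρ[b/e](T)) → 6
  π[b,h](ρ[h/c](ρ[b/e](T))) → 6
  (σ[h>=8](σ[h<=3](ρ[h/g](R))) ∪ π[b,h](ρ[h/c](ρ[b/e](T)))) → 6

|E| = 6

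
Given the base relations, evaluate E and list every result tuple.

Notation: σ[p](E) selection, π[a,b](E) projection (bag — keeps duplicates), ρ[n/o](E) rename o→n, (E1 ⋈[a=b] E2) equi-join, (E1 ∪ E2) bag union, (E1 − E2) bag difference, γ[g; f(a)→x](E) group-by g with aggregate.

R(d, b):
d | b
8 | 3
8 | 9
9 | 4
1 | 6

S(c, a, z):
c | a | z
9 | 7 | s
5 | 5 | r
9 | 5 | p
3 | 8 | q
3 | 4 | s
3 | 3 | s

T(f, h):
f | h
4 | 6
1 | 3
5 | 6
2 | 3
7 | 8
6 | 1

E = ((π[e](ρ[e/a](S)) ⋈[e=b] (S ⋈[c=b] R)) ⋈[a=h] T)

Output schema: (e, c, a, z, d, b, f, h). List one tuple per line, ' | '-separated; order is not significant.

Row counts bottom-up:
  S → 6
  ρ[e/a](S) → 6
  π[e](ρ[e/a](S)) → 6
  S → 6
  R → 4
  (S ⋈[c=b] R) → 5
  (π[e](ρ[e/a](S)) ⋈[e=b] (S ⋈[c=b] R)) → 3
  T → 6
  ((π[e](ρ[e/a](S)) ⋈[e=b] (S ⋈[c=b] R)) ⋈[a=h] T) → 3

== RESULT ==
e | c | a | z | d | b | f | h
3 | 3 | 3 | s | 8 | 3 | 1 | 3
3 | 3 | 3 | s | 8 | 3 | 2 | 3
3 | 3 | 8 | q | 8 | 3 | 7 | 8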